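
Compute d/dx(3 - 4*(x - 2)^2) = 16 - 8*x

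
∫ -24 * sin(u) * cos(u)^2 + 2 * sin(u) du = 4*cos(u) + 2*cos(3*u) + C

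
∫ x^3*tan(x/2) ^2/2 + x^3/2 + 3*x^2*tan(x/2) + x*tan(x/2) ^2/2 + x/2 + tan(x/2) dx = x*(x^2 + 1)*tan(x/2) + C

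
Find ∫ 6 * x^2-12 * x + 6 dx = 2*x^3 - 6*x^2 + 6*x + C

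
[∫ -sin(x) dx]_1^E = cos(E) - cos(1)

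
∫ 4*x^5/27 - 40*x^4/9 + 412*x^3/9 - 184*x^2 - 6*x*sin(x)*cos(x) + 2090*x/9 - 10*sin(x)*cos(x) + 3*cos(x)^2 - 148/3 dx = x^2/9 - 4*x/3 + (3*x + 5)*cos(x)^2 + 2*(x^2 - 12*x + 18)^3/81 - 5*(x^2 - 12*x + 18)^2/9 + C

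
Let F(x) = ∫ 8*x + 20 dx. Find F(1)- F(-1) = 40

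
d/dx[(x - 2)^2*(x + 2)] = 3*x^2 - 4*x - 4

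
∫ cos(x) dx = sin(x) + C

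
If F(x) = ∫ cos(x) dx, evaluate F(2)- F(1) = -sin(1) + sin(2)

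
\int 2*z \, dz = z^2 + C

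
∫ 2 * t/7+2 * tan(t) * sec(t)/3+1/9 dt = t^2/7 + t/9 + 2*sec(t)/3 + C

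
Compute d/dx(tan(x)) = cos(x)^(-2)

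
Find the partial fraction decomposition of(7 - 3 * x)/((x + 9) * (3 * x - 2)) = 15/(29*(3*x - 2)) - 34/(29*(x + 9))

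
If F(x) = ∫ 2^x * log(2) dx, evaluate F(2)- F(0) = 3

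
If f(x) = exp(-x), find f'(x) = -exp(-x)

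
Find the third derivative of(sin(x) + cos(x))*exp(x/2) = -(9*sin(x) + 13*cos(x))*exp(x/2)/8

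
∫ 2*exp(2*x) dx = exp(2*x) + C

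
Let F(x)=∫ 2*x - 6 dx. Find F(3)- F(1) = -4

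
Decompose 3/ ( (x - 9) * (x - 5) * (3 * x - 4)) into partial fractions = 27/(253*(3*x - 4)) - 3/(44*(x - 5)) + 3/(92*(x - 9))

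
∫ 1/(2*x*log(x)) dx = log(2*log(x))/2 + C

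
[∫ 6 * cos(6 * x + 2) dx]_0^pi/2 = -2*sin(2)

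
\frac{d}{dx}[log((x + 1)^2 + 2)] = (2*x + 2)/(x^2 + 2*x + 3)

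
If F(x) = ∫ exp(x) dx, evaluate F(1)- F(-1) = E - exp(-1)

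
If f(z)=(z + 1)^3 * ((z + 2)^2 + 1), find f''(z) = 20*z^3 + 84*z^2 + 120*z + 56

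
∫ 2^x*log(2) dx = 2^x + C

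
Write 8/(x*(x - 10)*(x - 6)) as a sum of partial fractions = -1/(3*(x - 6)) + 1/(5*(x - 10)) + 2/(15*x)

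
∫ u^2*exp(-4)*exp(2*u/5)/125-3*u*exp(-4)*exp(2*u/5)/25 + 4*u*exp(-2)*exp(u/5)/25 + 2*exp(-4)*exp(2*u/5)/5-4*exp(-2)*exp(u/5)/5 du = (u - 10)*((u - 10)*exp(2*u/5 - 4) + 40*exp(u/5 - 2))/50 + C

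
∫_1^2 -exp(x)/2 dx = -exp(2)/2 + E/2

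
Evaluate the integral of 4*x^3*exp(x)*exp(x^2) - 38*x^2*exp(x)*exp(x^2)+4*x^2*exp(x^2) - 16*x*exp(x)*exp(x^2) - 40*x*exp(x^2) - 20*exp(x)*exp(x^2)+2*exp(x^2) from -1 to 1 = -9*E*(4 + 4*E)/2 + 11*E*(4 - 4*exp(-1))/2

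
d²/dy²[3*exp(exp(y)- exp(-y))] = (3*exp(exp(y) - exp(-y)) - 3*exp(y + exp(y) - exp(-y)) + 6*exp(2*y + exp(y) - exp(-y)) + 3*exp(3*y + exp(y) - exp(-y)) + 3*exp(4*y + exp(y) - exp(-y)))*exp(-2*y)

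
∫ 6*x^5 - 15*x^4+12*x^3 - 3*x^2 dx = x^6 - 3*x^5 + 3*x^4 - x^3 + C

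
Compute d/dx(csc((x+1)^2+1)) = -4*(x + 1)*cos(x^2 + 2*x + 2)/(1 - cos(2*(x^2 + 2*x + 2)))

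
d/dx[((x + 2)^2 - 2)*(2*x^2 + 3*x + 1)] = 8*x^3 + 33*x^2 + 34*x + 10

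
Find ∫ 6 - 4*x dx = -2*x^2 + 6*x + C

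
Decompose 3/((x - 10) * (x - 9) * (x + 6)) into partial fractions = 1/(80*(x + 6)) - 1/(5*(x - 9)) + 3/(16*(x - 10))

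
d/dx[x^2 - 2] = 2*x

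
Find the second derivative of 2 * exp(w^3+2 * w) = 18*w^4*exp(w^3 + 2*w) + 24*w^2*exp(w^3 + 2*w) + 12*w*exp(w^3 + 2*w) + 8*exp(w^3 + 2*w)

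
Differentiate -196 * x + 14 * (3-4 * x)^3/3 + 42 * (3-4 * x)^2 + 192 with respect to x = -896*x^2 + 2688*x - 1708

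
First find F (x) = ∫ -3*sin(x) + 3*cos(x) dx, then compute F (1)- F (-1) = 6*sin(1)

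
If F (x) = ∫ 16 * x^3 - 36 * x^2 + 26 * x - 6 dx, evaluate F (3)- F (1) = 100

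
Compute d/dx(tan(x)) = cos(x)^(-2)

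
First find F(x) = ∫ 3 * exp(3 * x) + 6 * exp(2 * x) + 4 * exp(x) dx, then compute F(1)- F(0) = -9 + E + (1 + E)^3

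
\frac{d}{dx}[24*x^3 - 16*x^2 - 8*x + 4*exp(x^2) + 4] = 72*x^2 + 8*x*exp(x^2) - 32*x - 8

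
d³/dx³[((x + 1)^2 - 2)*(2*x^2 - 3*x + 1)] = 48*x + 6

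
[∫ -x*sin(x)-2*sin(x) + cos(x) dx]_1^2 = 4*cos(2) - 3*cos(1)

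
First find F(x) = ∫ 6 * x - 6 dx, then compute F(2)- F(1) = 3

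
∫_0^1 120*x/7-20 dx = -80/7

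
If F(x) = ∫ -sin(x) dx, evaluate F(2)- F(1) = -cos(1) + cos(2)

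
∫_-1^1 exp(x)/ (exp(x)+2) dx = -log(3*exp(-1) + 6) + log(6 + 3*E)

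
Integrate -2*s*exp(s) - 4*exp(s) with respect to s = 2*(-s - 1)*exp(s) + C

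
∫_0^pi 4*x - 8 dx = -8 + 2*(-2 + pi)^2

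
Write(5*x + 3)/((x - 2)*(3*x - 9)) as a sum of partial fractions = -13/(3*(x - 2)) + 6/(x - 3)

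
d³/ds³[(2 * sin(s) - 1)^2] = -16*sin(2*s) + 4*cos(s)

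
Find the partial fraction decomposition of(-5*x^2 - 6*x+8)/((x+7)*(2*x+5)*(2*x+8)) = -11/(18*(2*x + 5)) - 65/(18*(x + 7)) + 8/(3*(x + 4))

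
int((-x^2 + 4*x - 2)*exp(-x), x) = x*(x - 2)*exp(-x) + C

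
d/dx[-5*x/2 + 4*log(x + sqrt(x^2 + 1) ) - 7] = (-5*x^2 - 5*x*sqrt(x^2 + 1) + 8*x + 8*sqrt(x^2 + 1) - 5)/(2*x^2 + 2*x*sqrt(x^2 + 1) + 2)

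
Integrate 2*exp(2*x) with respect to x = exp(2*x) + C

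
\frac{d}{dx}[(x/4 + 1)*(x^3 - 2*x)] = x^3 + 3*x^2 - x - 2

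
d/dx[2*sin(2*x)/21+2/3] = 4*cos(2*x)/21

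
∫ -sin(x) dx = cos(x) + C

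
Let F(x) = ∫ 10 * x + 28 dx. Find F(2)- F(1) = 43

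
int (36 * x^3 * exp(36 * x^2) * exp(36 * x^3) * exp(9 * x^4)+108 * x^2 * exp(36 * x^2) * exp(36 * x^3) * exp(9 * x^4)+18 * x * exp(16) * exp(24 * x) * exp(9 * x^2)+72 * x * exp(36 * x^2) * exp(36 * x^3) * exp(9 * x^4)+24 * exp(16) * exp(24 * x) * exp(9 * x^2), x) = exp(9*x^2*(x + 2)^2) + exp((3*x + 4)^2) + C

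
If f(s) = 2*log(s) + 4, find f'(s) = 2/s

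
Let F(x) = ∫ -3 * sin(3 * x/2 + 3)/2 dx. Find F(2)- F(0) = cos(6) - cos(3)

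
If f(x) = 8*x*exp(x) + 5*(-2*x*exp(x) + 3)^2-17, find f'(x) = 40*x^2*exp(2*x) + 40*x*exp(2*x) - 52*x*exp(x) - 52*exp(x)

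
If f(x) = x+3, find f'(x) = 1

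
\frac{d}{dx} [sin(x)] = cos(x)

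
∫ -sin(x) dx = cos(x) + C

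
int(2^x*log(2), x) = 2^x + C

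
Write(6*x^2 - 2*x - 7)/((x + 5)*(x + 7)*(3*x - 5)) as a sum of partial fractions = 57/(520*(3*x - 5)) + 301/(52*(x + 7)) - 153/(40*(x + 5))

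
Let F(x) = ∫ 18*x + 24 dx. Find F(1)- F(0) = 33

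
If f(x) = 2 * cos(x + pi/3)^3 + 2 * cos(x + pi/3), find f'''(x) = (27*sin(x)^2 - 27*sqrt(3)*sin(x)*cos(x) + 7/2)*sin(x + pi/3)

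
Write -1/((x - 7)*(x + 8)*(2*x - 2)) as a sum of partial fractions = -1/(270*(x + 8)) + 1/(108*(x - 1)) - 1/(180*(x - 7))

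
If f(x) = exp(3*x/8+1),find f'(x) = 3*exp(3*x/8 + 1)/8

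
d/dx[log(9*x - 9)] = 1/(x - 1)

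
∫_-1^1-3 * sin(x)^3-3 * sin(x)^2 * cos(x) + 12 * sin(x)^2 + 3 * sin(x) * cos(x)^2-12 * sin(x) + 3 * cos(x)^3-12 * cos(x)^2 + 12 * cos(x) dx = (-2 + cos(1) + sin(1))^3 - (-2 - sin(1) + cos(1))^3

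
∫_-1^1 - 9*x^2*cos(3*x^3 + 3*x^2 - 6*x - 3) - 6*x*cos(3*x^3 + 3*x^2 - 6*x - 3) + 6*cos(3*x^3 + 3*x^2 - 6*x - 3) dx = 2*sin(3)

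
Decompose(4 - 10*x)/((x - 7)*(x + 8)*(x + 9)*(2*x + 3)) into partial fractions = -152/(3315*(2*x + 3)) - 47/(120*(x + 9)) + 28/(65*(x + 8)) - 11/(680*(x - 7))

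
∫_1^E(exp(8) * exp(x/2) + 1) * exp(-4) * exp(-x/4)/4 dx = -exp(17/4) - exp(-4 - E/4) + exp(-17/4) + exp(E/4 + 4)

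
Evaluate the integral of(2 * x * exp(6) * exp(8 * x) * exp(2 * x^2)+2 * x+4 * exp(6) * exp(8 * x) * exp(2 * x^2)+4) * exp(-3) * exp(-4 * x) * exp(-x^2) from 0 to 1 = -exp(3) - exp(-8) + exp(-3) + exp(8)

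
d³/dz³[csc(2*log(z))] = 4*(3 + cos(2*log(z))/sin(2*log(z)) - 6/sin(2*log(z))^2 - 12*cos(2*log(z))/sin(2*log(z))^3)/(z^3*sin(2*log(z)))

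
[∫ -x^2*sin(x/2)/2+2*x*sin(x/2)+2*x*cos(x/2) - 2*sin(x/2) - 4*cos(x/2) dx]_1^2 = -cos(1/2)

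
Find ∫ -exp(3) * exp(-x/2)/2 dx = exp(3 - x/2) + C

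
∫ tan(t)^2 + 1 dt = tan(t) + C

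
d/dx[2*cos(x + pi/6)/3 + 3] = -2*sin(x + pi/6)/3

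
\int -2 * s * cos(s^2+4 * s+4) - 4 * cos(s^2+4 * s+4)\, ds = -sin((s + 2)^2) + C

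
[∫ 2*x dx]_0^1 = 1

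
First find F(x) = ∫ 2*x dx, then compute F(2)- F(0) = 4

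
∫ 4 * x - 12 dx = 2*x^2 - 12*x + C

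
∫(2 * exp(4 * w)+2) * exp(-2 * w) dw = 2*sinh(2*w) + C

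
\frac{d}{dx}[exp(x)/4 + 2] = exp(x)/4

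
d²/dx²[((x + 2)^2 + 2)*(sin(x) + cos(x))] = -x^2*sin(x) - x^2*cos(x) - 8*x*sin(x) - 12*sin(x) + 4*cos(x)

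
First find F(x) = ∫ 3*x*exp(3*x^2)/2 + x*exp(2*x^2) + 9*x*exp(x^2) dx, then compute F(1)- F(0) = -5 + exp(2)/4 + exp(3)/4 + 9*E/2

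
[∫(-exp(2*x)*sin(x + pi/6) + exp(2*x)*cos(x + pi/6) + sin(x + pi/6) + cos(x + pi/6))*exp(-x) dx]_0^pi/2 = -exp(pi/2)/2 + exp(-pi/2)/2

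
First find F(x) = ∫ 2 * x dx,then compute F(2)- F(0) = 4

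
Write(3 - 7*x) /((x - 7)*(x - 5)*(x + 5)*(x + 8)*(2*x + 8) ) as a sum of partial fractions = 59/(4680*(x + 8)) - 19/(360*(x + 5)) + 31/(792*(x + 4)) + 4/(585*(x - 5)) - 23/(3960*(x - 7))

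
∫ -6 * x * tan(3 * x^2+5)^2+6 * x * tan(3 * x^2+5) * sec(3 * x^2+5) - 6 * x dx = -tan(3*x^2 + 5) + sec(3*x^2 + 5) + C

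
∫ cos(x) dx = sin(x) + C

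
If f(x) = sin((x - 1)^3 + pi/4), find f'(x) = 3*x^2*cos(x^3 - 3*x^2 + 3*x - 1 + pi/4) - 6*x*cos(x^3 - 3*x^2 + 3*x - 1 + pi/4) + 3*cos(x^3 - 3*x^2 + 3*x - 1 + pi/4)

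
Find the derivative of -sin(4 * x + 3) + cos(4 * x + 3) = -4*sin(4*x + 3) - 4*cos(4*x + 3)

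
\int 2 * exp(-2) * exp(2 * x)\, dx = exp(2*x - 2) + C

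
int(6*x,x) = 3*x^2 + C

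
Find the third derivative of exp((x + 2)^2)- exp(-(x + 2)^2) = (8*x^3*exp(2*x^2 + 8*x + 8) + 8*x^3 + 48*x^2*exp(2*x^2 + 8*x + 8) + 48*x^2 + 108*x*exp(2*x^2 + 8*x + 8) + 84*x + 88*exp(2*x^2 + 8*x + 8) + 40)*exp(-x^2 - 4*x - 4)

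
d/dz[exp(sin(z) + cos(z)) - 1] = sqrt(2)*exp(sin(z))*exp(cos(z))*cos(z + pi/4)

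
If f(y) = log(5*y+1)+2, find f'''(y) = 250/(125*y^3 + 75*y^2 + 15*y + 1)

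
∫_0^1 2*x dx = 1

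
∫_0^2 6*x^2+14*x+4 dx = 52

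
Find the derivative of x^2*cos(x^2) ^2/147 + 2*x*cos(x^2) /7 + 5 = -2*x^3*sin(2*x^2)/147 - 4*x^2*sin(x^2)/7 + x*cos(2*x^2)/147 + x/147 + 2*cos(x^2)/7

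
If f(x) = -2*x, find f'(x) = -2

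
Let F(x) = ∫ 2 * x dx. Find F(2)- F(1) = 3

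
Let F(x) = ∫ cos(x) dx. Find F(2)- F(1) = -sin(1) + sin(2)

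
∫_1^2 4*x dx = 6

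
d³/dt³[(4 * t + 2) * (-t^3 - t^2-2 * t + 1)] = -96*t - 36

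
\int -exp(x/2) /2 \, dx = -exp(x/2) + C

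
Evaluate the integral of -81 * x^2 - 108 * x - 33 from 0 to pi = (-3*pi - 2)^3 + 8 + 3*pi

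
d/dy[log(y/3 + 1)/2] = 1/(2*y + 6)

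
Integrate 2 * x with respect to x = x^2 + C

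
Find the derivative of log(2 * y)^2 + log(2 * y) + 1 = (2*log(y) + 1 + 2*log(2))/y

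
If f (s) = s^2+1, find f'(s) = 2*s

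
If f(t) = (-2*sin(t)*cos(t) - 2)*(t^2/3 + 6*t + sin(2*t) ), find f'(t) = -2*t^2*cos(2*t)/3 - 2*t*sin(2*t)/3 - 12*t*cos(2*t) - 4*t/3 - 6*sin(2*t) - 2*sin(4*t) - 4*cos(2*t) - 12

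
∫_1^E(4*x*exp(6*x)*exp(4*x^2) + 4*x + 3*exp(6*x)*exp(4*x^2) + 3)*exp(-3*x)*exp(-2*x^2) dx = -exp(5) - exp(-2*exp(2) - 3*E) + exp(-5) + exp(3*E + 2*exp(2))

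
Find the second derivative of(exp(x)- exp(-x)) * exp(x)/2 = 2*exp(2*x)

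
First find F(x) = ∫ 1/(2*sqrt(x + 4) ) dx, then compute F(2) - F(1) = -sqrt(5) + sqrt(6)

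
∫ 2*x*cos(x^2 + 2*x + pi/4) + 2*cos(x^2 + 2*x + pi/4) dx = sin(x^2 + 2*x + pi/4) + C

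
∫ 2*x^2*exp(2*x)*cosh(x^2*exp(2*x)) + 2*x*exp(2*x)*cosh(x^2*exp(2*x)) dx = sinh(x^2*exp(2*x)) + C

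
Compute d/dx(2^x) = 2^x*log(2)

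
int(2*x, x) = x^2 + C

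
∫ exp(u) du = exp(u) + C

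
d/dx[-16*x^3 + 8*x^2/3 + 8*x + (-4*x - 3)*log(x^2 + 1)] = (-144*x^4 + 16*x^3 - 12*x^2*log(x^2 + 1) - 144*x^2 - 2*x - 12*log(x^2 + 1) + 24)/(3*x^2 + 3)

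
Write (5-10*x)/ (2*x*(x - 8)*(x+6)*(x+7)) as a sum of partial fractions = -5/(14*(x + 7)) + 65/(168*(x + 6)) - 5/(224*(x - 8)) - 5/(672*x)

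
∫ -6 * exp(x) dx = -6*exp(x) + C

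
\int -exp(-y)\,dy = exp(-y) + C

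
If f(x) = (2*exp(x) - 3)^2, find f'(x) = 8*exp(2*x) - 12*exp(x)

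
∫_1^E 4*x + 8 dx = -18 + 2*(2 + E)^2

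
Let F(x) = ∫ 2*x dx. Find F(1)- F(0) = 1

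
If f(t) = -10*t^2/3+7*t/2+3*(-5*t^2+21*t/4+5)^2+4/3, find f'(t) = 300*t^3 - 945*t^2/2 - 3391*t/24 + 161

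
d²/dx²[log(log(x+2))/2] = (-log(x + 2) - 1)/(2*x^2*log(x + 2)^2 + 8*x*log(x + 2)^2 + 8*log(x + 2)^2)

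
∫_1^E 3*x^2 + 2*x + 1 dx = -3 + E + exp(2) + exp(3)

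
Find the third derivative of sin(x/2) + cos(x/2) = sin(x/2)/8 - cos(x/2)/8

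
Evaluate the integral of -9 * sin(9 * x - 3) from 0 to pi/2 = sin(3) - cos(3)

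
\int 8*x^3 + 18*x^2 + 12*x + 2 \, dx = 2*x^4 + 6*x^3 + 6*x^2 + 2*x + C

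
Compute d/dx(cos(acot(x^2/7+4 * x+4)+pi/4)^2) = (28*x*sin(acot(x^2/7 + 4*x + 4) + pi/4)*cos(acot(x^2/7 + 4*x + 4) + pi/4) + 392*sin(acot(x^2/7 + 4*x + 4) + pi/4)*cos(acot(x^2/7 + 4*x + 4) + pi/4))/(x^4 + 56*x^3 + 840*x^2 + 1568*x + 833)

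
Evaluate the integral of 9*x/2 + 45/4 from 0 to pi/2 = 9*pi^2/16 + 45*pi/8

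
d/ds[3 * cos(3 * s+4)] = -9*sin(3*s + 4)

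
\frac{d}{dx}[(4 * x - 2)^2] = 32*x - 16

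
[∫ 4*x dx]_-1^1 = 0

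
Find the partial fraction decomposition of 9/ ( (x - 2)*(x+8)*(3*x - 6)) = 3/(100*(x + 8)) - 3/(100*(x - 2)) + 3/(10*(x - 2)^2)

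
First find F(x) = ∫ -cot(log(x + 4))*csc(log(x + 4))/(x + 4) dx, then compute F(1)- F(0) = -csc(log(4)) + csc(log(5))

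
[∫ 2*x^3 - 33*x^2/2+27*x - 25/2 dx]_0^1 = -4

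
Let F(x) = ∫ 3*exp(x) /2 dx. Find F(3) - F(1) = -3*E/2 + 3*exp(3)/2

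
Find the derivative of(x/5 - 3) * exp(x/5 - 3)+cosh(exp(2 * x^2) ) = 4*x*exp(2*x^2)*sinh(exp(2*x^2)) + x*exp(x/5 - 3)/25 - 2*exp(x/5 - 3)/5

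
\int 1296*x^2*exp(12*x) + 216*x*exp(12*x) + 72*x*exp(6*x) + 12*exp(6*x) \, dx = 12*x*(9*x*exp(6*x) + 1)*exp(6*x) + C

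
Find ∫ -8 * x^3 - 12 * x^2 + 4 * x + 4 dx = -2*x^4 - 4*x^3 + 2*x^2 + 4*x + C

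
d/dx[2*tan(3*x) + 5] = 6/cos(3*x)^2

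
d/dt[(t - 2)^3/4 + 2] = 3*t^2/4 - 3*t + 3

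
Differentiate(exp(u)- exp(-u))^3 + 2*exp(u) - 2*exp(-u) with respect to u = (3*exp(6*u) - exp(4*u) - exp(2*u) + 3)*exp(-3*u)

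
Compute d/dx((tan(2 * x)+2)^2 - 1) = 4*(sin(2*x)/cos(2*x) + 2)/cos(2*x)^2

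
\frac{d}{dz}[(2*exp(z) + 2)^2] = 8*exp(2*z) + 8*exp(z)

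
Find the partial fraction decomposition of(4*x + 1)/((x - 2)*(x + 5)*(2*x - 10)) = -19/(140*(x + 5)) - 3/(14*(x - 2)) + 7/(20*(x - 5))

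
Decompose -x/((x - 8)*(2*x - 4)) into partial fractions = 1/(6*(x - 2)) - 2/(3*(x - 8))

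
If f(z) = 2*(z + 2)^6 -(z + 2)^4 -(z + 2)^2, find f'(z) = 12*z^5 + 120*z^4 + 476*z^3 + 936*z^2 + 910*z + 348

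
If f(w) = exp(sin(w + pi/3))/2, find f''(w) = -exp(sin(w + pi/3))*sin(w + pi/3)/2 + exp(sin(w + pi/3))*cos(w + pi/3)^2/2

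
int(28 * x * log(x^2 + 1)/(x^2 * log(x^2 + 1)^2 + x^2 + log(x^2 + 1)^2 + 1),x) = 7*log(log(x^2 + 1)^2 + 1) + C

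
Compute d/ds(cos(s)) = -sin(s)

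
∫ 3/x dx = 3*log(2*x) + C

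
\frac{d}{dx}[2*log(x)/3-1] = 2/(3*x)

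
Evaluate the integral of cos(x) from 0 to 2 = sin(2)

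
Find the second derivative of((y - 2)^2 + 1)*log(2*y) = (2*y^2*log(y) + 2*y^2*log(2) + 3*y^2 - 4*y - 5)/y^2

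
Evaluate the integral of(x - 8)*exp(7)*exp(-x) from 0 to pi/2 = -7*exp(7) + (7 - pi/2)*exp(7 - pi/2)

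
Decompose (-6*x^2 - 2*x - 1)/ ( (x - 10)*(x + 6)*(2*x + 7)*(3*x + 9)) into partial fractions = -4/(3*(2*x + 7)) + 41/(144*(x + 6)) + 49/(117*(x + 3)) - 23/(624*(x - 10))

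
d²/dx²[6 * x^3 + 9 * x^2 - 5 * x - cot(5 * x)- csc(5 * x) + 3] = 36*x + 18 + 25/sin(5*x) - 50*cos(5*x)/sin(5*x)^3 - 50/sin(5*x)^3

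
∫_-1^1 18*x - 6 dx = -12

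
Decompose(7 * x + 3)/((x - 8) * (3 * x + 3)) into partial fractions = 4/(27*(x + 1)) + 59/(27*(x - 8))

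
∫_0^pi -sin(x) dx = -2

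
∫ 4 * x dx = 2*x^2 + C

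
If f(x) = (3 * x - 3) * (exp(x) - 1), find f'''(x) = 3*x*exp(x) + 6*exp(x)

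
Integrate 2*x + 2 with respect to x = x^2 + 2*x + C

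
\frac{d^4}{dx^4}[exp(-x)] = exp(-x)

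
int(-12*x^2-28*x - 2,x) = -4*x^3 - 14*x^2 - 2*x + C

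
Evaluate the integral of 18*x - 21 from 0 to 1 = -12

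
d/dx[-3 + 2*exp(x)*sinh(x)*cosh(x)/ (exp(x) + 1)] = (2*exp(x)*cosh(2*x) + sinh(2*x) + 2*cosh(2*x))*exp(x)/(exp(2*x) + 2*exp(x) + 1)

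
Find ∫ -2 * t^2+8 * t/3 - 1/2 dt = -2*t^3/3 + 4*t^2/3 - t/2 + C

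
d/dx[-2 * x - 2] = -2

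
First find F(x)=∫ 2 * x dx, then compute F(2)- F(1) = 3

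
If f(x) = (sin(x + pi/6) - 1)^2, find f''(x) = -sqrt(3)*sin(2*x) + 2*sin(x + pi/6) + cos(2*x)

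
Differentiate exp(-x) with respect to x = -exp(-x)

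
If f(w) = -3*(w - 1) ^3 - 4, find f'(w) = -9*w^2 + 18*w - 9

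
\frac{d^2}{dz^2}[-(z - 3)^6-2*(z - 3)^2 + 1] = -30*z^4 + 360*z^3 - 1620*z^2 + 3240*z - 2434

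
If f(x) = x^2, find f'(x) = 2*x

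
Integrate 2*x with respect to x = x^2 + C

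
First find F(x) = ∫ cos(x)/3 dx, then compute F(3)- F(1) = -sin(1)/3 + sin(3)/3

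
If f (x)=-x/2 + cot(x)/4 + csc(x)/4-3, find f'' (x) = (-1 + 2*cos(x)/sin(x)^2 + 2/sin(x)^2)/(4*sin(x))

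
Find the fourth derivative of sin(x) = sin(x)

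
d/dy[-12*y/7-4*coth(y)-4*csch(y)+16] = (28*cosh(y) - 6*cosh(2*y) + 34)/(7*sinh(y)^2)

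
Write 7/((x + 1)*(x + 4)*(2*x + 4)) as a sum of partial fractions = 7/(12*(x + 4)) - 7/(4*(x + 2)) + 7/(6*(x + 1))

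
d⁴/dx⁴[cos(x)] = cos(x)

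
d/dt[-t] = -1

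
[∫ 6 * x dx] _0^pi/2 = 3*pi^2/4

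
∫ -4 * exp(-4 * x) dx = exp(-4*x) + C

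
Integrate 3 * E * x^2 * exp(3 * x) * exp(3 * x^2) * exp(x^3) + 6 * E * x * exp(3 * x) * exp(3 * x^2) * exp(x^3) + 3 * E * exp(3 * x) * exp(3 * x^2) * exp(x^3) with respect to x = exp((x + 1)^3) + C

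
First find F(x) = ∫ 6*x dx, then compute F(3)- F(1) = 24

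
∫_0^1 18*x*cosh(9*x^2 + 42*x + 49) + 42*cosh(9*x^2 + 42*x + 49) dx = -sinh(49) + sinh(100)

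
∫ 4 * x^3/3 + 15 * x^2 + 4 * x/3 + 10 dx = x^4/3 + 5*x^3 + 2*x^2/3 + 10*x + C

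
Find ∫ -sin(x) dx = cos(x) + C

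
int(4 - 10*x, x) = -5*x^2 + 4*x + C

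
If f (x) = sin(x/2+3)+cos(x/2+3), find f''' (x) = -sqrt(2)*cos(x/2 + pi/4 + 3)/8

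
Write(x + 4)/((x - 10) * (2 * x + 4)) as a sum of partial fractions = -1/(12*(x + 2)) + 7/(12*(x - 10))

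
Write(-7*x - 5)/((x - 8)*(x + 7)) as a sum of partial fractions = -44/(15*(x + 7)) - 61/(15*(x - 8))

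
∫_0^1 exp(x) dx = -1 + E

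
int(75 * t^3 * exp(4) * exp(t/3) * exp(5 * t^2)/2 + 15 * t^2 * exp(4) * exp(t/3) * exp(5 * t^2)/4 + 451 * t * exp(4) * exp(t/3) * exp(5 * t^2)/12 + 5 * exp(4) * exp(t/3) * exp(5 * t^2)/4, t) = (15*t^2 + t + 12)*exp(5*t^2 + t/3 + 4)/4 + C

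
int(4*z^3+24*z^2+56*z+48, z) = z^4 + 8*z^3 + 28*z^2 + 48*z + C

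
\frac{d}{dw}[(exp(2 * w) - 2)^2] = 4*exp(4*w) - 8*exp(2*w)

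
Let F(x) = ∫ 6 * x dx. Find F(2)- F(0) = 12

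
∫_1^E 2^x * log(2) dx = -2 + 2^E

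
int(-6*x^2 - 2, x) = -2*x^3 - 2*x + C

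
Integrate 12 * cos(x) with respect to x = 12*sin(x) + C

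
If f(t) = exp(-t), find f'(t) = -exp(-t)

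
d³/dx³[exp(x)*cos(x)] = -2*sqrt(2)*exp(x)*sin(x + pi/4)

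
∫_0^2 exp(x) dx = -1 + exp(2)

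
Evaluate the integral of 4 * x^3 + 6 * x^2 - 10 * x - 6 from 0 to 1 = -8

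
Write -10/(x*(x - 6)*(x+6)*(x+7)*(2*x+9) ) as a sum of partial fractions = -32/(567*(2*x + 9)) - 2/(91*(x + 7)) + 5/(108*(x + 6)) - 5/(9828*(x - 6)) + 5/(1134*x)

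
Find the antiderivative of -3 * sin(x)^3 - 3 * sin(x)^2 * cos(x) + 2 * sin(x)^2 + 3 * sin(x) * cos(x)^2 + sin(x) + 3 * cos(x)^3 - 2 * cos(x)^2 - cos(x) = (sqrt(2)*sin(2*x) - 2*sin(x + pi/4))*sin(x + pi/4) + C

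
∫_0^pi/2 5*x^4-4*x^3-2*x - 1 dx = (pi/2 + pi^3/8)*(-pi/2 - 1 + pi^2/4)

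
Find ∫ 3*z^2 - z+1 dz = z^3 - z^2/2 + z + C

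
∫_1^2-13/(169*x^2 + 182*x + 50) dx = -acot(20) + acot(33)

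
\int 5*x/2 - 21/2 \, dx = 5*x^2/4 - 21*x/2 + C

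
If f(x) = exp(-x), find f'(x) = -exp(-x)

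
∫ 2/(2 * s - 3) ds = log(3 - 2*s) + C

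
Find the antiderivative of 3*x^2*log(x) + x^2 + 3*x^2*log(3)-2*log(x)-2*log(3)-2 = x*(x^2 - 2)*log(3*x) + C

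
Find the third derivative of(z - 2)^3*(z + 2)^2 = 60*z^2 - 48*z - 48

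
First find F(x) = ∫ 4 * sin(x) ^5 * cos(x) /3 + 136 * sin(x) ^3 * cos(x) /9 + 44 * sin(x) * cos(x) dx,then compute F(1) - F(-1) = 0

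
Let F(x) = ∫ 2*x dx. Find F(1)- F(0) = 1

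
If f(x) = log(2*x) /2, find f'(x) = 1/(2*x)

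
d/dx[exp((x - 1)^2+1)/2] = x*exp(x^2 - 2*x + 2) - exp(x^2 - 2*x + 2)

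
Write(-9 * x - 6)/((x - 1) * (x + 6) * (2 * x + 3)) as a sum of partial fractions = -2/(3*(2*x + 3)) + 16/(21*(x + 6)) - 3/(7*(x - 1))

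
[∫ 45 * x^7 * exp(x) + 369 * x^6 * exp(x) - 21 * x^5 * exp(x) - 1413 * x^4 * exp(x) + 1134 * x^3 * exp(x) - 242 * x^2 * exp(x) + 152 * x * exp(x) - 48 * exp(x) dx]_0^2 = 2560*exp(2)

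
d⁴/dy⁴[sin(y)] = sin(y)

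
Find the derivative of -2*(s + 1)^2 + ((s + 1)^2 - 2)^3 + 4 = 6*s^5 + 30*s^4 + 36*s^3 - 12*s^2 - 22*s + 2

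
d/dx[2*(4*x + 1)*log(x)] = (8*x*log(x) + 8*x + 2)/x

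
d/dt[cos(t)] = -sin(t)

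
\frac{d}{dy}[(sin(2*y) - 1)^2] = 2*sin(4*y) - 4*cos(2*y)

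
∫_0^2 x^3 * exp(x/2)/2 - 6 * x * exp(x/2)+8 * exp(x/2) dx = 8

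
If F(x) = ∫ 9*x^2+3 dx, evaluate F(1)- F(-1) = 12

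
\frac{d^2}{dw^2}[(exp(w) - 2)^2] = 4*exp(2*w) - 4*exp(w)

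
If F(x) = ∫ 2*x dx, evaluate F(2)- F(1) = 3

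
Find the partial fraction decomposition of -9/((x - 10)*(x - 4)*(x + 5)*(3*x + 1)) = -243/(5642*(3*x + 1)) + 1/(210*(x + 5)) + 1/(78*(x - 4)) - 1/(310*(x - 10))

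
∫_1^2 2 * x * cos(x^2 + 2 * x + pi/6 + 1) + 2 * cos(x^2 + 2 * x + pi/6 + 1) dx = sin(pi/6 + 9) - sin(pi/6 + 4)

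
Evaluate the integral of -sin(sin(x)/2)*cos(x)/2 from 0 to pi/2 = -1 + cos(1/2)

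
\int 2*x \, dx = x^2 + C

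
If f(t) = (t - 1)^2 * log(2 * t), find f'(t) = (2*t^2*log(t) + t^2 + 2*t^2*log(2) - 2*t*log(t) - 2*t - 2*t*log(2) + 1)/t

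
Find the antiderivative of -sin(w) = cos(w) + C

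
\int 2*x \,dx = x^2 + C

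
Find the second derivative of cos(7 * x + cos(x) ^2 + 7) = 4*sin(x)^4*cos(7*x - sin(x)^2 + 8) - 4*sqrt(2)*sin(x)^2*sin(7*x - sin(x)^2 + pi/4 + 8) + 28*sin(x)*cos(x)*cos(7*x - sin(x)^2 + 8) + 2*sin(7*x - sin(x)^2 + 8) - 49*cos(7*x - sin(x)^2 + 8)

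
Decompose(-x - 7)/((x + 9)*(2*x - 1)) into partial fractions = -15/(19*(2*x - 1)) - 2/(19*(x + 9))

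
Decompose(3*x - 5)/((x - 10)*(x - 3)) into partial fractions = -4/(7*(x - 3)) + 25/(7*(x - 10))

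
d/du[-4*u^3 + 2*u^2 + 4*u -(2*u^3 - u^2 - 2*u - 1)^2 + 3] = -24*u^5 + 20*u^4 + 28*u^3 - 12*u^2 - 8*u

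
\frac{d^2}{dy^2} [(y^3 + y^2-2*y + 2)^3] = 72*y^7 + 168*y^6 - 126*y^5 - 150*y^4 + 360*y^3 - 72*y^2 - 120*y + 72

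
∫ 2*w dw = w^2 + C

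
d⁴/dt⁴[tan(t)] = 24*tan(t)^5 + 40*tan(t)^3 + 16*tan(t)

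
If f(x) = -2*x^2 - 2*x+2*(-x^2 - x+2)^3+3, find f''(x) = -60*x^4 - 120*x^3 + 72*x^2 + 132*x - 28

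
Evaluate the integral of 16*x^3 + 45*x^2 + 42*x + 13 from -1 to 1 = 56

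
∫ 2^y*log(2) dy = 2^y + C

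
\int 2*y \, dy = y^2 + C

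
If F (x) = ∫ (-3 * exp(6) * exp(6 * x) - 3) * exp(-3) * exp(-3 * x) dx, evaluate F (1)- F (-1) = -exp(6) + exp(-6)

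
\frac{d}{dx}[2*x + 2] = 2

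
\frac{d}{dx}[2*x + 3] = 2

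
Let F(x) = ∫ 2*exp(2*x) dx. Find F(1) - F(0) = -1 + exp(2)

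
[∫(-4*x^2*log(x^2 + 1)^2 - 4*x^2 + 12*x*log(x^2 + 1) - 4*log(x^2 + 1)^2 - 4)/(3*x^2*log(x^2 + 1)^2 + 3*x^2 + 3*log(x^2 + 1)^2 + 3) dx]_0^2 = -8/3 + log(1 + log(5)^2)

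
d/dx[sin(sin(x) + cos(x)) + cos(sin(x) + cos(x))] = 2*cos(x + pi/4)*cos(sqrt(2)*sin(x + pi/4) + pi/4)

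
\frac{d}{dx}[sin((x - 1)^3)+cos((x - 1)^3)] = -3*x^2*sin(x^3 - 3*x^2 + 3*x - 1) + 3*x^2*cos(x^3 - 3*x^2 + 3*x - 1) + 6*x*sin(x^3 - 3*x^2 + 3*x - 1) - 6*x*cos(x^3 - 3*x^2 + 3*x - 1) - 3*sin(x^3 - 3*x^2 + 3*x - 1) + 3*cos(x^3 - 3*x^2 + 3*x - 1)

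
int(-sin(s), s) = cos(s) + C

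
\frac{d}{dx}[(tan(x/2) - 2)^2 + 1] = (sin(x/2)/cos(x/2) - 2)/cos(x/2)^2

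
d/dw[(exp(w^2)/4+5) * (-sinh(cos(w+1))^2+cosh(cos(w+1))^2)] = w*exp(w^2)/2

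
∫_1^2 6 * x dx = 9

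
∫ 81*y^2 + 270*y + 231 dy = 27*y^3 + 135*y^2 + 231*y + C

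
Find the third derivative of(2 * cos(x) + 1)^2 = 4*(8*cos(x) + 1)*sin(x)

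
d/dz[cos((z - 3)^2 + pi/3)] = 2*(3 - z)*sin(z^2 - 6*z + pi/3 + 9)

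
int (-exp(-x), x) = exp(-x) + C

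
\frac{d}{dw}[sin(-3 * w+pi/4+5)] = -3*cos(-3*w + pi/4 + 5)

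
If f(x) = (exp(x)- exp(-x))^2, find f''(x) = (4*exp(4*x) + 4)*exp(-2*x)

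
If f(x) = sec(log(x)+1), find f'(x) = tan(log(x) + 1)*sec(log(x) + 1)/x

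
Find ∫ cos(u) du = sin(u) + C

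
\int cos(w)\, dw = sin(w) + C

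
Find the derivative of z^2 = 2*z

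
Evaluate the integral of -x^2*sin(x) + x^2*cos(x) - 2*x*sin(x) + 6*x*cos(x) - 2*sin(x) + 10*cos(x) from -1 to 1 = 8*cos(1) + 14*sin(1)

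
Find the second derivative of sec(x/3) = (-1 + 2/cos(x/3)^2)/(9*cos(x/3))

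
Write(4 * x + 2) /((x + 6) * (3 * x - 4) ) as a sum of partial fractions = 1/(3*x - 4) + 1/(x + 6)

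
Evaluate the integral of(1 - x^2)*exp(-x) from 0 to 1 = -1 + 4*exp(-1)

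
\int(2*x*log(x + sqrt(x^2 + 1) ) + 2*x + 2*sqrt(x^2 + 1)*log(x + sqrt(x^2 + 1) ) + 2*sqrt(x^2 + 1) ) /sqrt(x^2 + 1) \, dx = 2*(x + sqrt(x^2 + 1))*log(x + sqrt(x^2 + 1)) + C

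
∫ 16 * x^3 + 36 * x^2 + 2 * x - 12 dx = 4*x^4 + 12*x^3 + x^2 - 12*x + C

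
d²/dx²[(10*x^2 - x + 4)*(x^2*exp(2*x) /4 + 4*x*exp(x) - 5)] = 10*x^4*exp(2*x) + 39*x^3*exp(2*x) + 40*x^3*exp(x) + 31*x^2*exp(2*x) + 236*x^2*exp(x) + 13*x*exp(2*x)/2 + 240*x*exp(x) + 2*exp(2*x) + 24*exp(x) - 100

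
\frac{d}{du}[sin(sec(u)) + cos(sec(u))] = sqrt(2)*sin(u)*cos(pi/4 + 1/cos(u))/cos(u)^2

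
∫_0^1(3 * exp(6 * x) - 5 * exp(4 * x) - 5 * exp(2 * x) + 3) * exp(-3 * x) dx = -2*E + 2*exp(-1) + (E - exp(-1))^3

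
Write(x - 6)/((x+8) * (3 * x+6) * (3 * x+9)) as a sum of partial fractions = -7/(135*(x + 8)) + 1/(5*(x + 3)) - 4/(27*(x + 2))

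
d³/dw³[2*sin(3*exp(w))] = 6*(-9*exp(2*w)*cos(3*exp(w)) - 9*exp(w)*sin(3*exp(w)) + cos(3*exp(w)))*exp(w)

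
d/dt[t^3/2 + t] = 3*t^2/2 + 1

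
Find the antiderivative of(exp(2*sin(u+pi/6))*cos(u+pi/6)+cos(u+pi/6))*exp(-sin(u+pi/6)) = 2*sinh(sin(u + pi/6)) + C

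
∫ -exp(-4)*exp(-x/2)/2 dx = exp(-x/2 - 4) + C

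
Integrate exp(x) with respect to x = exp(x) + C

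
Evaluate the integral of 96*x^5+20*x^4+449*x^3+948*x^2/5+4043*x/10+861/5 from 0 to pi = pi*(861/5 + 4*pi^4 + 316*pi^2/5 + 4043*pi/20 + 449*pi^3/4 + 16*pi^5)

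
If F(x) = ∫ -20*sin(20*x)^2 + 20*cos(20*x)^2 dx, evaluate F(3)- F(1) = -sin(40)/2 + sin(120)/2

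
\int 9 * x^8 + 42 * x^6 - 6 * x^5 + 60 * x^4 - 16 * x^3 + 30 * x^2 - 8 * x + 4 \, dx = x^9 + 6*x^7 - x^6 + 12*x^5 - 4*x^4 + 10*x^3 - 4*x^2 + 4*x + C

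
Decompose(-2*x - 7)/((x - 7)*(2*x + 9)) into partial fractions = -4/(23*(2*x + 9)) - 21/(23*(x - 7))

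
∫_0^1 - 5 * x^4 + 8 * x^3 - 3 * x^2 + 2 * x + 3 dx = 4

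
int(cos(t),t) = sin(t) + C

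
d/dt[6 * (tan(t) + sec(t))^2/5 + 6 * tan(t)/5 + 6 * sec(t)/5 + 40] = 6*(2*sin(t)^2/cos(t) + sin(t) + 4*sin(t)/cos(t) + 1 + 2/cos(t))/(5*cos(t)^2)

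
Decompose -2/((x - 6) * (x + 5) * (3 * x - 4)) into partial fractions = 9/(133*(3*x - 4)) - 2/(209*(x + 5)) - 1/(77*(x - 6))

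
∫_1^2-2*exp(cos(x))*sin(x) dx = -2*exp(cos(1)) + 2*exp(cos(2))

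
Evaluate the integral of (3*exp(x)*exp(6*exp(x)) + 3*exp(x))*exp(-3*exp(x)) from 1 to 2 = -exp(3*E) - exp(-3*exp(2)) + exp(-3*E) + exp(3*exp(2))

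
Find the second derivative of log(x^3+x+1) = (-3*x^4 + 6*x - 1)/(x^6 + 2*x^4 + 2*x^3 + x^2 + 2*x + 1)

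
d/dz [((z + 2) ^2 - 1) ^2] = 4*z^3 + 24*z^2 + 44*z + 24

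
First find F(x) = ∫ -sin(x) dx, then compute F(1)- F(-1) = 0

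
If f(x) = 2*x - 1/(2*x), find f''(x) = -1/x^3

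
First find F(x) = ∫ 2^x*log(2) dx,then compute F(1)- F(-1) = 3/2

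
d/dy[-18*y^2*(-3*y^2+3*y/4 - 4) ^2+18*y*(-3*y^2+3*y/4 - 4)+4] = -972*y^5 + 405*y^4 - 3537*y^3/2 + 162*y^2 - 549*y - 72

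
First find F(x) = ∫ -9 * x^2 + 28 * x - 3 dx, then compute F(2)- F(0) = 26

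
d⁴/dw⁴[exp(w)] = exp(w)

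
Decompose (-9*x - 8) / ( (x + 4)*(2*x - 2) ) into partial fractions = -14/(5*(x + 4)) - 17/(10*(x - 1))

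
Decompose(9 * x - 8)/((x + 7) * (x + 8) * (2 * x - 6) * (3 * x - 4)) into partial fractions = -27/(1750*(3*x - 4)) + 10/(77*(x + 8)) - 71/(500*(x + 7)) + 19/(1100*(x - 3))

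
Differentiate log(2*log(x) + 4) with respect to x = 1/(x*log(x) + 2*x)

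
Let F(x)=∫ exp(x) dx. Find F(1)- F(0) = -1 + E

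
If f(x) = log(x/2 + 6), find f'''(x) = 2/(x^3 + 36*x^2 + 432*x + 1728)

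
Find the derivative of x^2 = 2*x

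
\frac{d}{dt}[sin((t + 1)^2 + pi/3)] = 2*(t + 1)*cos(t^2 + 2*t + 1 + pi/3)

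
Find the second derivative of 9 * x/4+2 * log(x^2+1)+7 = (4 - 4*x^2)/(x^4 + 2*x^2 + 1)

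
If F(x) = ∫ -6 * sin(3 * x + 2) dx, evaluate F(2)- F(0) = 2*cos(8) - 2*cos(2)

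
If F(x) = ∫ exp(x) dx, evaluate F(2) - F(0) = -1 + exp(2)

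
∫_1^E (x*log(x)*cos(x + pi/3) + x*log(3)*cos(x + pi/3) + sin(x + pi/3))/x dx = log(3*E)*sin(pi/3 + E) - log(3)*sin(1 + pi/3)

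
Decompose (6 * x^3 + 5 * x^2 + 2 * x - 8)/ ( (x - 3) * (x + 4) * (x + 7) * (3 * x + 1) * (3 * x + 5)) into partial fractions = -681/(6272*(3*x + 5)) + 9/(352*(3*x + 1)) - 367/(1920*(x + 7)) + 320/(1617*(x + 4)) + 41/(1960*(x - 3))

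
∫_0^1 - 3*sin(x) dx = -3 + 3*cos(1)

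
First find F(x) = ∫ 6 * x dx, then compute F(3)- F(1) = 24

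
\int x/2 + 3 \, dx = x^2/4 + 3*x + C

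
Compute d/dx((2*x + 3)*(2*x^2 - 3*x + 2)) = 12*x^2 - 5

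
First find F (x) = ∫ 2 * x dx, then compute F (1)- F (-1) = 0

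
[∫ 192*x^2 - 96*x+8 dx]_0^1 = 24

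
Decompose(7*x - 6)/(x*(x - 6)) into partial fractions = 6/(x - 6) + 1/x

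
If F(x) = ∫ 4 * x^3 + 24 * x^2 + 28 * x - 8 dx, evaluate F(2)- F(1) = 105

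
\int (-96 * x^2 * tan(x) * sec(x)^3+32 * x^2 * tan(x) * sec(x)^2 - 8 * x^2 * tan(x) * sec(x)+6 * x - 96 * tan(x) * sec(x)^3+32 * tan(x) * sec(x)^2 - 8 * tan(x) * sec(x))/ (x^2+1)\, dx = 3*log(x^2 + 1) - 32*sec(x)^3 + 16*sec(x)^2 - 8*sec(x) + C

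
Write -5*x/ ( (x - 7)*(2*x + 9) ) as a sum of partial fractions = -45/(23*(2*x + 9)) - 35/(23*(x - 7))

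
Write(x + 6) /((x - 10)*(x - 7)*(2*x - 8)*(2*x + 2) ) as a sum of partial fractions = -1/(352*(x + 1)) + 1/(36*(x - 4)) - 13/(288*(x - 7)) + 2/(99*(x - 10))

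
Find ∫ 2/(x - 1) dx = log(3*(x - 1)^2) + C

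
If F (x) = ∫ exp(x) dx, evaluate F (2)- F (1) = -E + exp(2)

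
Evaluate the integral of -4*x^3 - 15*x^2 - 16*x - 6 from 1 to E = (exp(2) + 3*E)*(-exp(2) - 2*E - 2) + 20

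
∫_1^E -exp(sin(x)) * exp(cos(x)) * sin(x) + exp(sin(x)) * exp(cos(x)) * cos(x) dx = -exp(cos(1) + sin(1)) + exp(cos(E) + sin(E))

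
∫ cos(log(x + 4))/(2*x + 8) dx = sin(log(x + 4))/2 + C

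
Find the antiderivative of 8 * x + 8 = 4*x^2 + 8*x + C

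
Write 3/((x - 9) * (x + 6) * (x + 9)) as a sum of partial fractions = 1/(18*(x + 9)) - 1/(15*(x + 6)) + 1/(90*(x - 9))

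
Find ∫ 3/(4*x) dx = 3*log(x)/4 + C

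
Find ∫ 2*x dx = x^2 + C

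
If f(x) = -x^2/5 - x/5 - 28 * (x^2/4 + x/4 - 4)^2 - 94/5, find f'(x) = -7*x^3 - 21*x^2/2 + 1081*x/10 + 279/5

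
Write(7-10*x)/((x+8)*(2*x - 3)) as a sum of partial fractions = -16/(19*(2*x - 3)) - 87/(19*(x + 8))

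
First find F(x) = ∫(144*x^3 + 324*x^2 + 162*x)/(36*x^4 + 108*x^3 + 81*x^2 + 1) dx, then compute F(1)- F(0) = log(226)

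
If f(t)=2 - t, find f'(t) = -1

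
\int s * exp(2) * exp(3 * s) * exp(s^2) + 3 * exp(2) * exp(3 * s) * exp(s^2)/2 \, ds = exp(s^2 + 3*s + 2)/2 + C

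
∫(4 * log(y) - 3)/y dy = 2*(log(y) - 1)^2 + log(y) + C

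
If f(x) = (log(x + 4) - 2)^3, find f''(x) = (-3*log(x + 4)^2 + 18*log(x + 4) - 24)/(x^2 + 8*x + 16)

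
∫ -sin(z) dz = cos(z) + C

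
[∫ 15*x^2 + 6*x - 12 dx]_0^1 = -4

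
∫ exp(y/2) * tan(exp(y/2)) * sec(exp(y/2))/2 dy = sec(exp(y/2)) + C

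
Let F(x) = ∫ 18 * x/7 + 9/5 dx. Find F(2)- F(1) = 198/35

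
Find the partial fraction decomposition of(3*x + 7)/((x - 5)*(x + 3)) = 1/(4*(x + 3)) + 11/(4*(x - 5))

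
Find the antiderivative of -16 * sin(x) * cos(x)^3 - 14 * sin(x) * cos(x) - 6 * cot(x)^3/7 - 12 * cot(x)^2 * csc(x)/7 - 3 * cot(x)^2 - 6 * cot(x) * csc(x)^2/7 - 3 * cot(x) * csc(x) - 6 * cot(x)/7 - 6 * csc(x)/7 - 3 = 3*(cot(x) + csc(x))^2/7 + 4*cos(x)^4 + 7*cos(x)^2 + 3*cot(x) + 3*csc(x) + C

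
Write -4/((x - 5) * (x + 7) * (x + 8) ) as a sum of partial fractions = -4/(13*(x + 8)) + 1/(3*(x + 7)) - 1/(39*(x - 5))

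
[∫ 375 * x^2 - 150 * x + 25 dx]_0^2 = 750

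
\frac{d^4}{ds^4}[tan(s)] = 24*tan(s)^5 + 40*tan(s)^3 + 16*tan(s)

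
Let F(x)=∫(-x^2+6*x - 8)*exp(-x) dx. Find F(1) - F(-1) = -9*E + exp(-1)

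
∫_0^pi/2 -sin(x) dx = -1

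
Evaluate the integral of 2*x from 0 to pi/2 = pi^2/4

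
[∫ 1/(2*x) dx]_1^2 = -log(3)/2 + log(6)/2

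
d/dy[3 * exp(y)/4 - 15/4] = 3*exp(y)/4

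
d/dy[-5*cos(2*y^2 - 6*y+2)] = 10*(2*y - 3)*sin(2*y^2 - 6*y + 2)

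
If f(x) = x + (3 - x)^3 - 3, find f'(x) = -3*x^2 + 18*x - 26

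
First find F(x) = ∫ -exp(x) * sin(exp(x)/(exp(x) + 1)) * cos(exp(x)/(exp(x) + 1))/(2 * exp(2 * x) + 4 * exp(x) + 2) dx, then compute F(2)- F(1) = cos(2*exp(2)/(1 + exp(2)))/8 - cos(2*E/(1 + E))/8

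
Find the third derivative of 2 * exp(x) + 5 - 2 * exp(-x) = (2*exp(2*x) + 2)*exp(-x)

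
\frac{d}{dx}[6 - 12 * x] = -12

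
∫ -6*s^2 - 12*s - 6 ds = -2*s^3 - 6*s^2 - 6*s + C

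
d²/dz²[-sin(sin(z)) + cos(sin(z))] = sqrt(2)*(sin(z)*sin(sin(z) + pi/4) - cos(z)^2*cos(sin(z) + pi/4))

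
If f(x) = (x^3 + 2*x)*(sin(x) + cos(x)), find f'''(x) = sqrt(2)*x*(-x^2*cos(x + pi/4) - 9*x*sin(x + pi/4) + 16*cos(x + pi/4))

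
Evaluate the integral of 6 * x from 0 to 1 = 3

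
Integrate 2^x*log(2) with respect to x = 2^x + C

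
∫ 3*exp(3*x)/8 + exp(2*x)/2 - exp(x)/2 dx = (exp(2*x) + 2*exp(x) - 4)*exp(x)/8 + C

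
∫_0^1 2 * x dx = 1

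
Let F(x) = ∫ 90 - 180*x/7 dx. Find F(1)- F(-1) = 180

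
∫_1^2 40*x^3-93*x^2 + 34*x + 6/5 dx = -74/5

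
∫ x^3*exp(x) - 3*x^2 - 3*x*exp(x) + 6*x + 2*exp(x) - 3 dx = (x - 1)^3*(exp(x) - 1) + C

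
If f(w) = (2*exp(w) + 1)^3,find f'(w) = 24*exp(3*w) + 24*exp(2*w) + 6*exp(w)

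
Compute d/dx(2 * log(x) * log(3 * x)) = (4*log(x) + 2*log(3))/x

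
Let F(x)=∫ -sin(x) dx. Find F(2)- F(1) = -cos(1) + cos(2)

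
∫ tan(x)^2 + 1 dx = tan(x) + C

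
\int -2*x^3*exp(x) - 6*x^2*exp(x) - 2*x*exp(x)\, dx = 2*(-x^3 - x + 1)*exp(x) + C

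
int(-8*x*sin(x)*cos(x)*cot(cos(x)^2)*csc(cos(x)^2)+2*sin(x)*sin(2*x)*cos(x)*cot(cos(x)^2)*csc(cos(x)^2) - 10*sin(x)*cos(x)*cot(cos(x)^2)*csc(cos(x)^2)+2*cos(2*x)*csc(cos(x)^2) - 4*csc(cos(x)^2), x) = (-4*x + sin(2*x) - 5)*csc(cos(x)^2) + C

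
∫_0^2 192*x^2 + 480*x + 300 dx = 2072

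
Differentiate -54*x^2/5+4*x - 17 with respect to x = 4 - 108*x/5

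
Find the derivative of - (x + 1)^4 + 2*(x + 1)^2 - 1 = -4*x^3 - 12*x^2 - 8*x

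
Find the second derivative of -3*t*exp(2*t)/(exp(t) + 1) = (-3*t*exp(4*t) - 9*t*exp(3*t) - 12*t*exp(2*t) - 6*exp(4*t) - 18*exp(3*t) - 12*exp(2*t))/(exp(3*t) + 3*exp(2*t) + 3*exp(t) + 1)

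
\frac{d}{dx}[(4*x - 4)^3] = 192*x^2 - 384*x + 192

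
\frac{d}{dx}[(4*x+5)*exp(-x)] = (-4*x - 1)*exp(-x)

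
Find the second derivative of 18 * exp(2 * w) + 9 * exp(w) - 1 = 72*exp(2*w) + 9*exp(w)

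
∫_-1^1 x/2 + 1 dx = 2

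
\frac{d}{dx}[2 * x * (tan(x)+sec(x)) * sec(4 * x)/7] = 2*(4*x*sin(x)*tan(4*x) + x*sin(x)/cos(x) + 4*x*tan(4*x) + x/cos(x) + sin(x) + 1)/(7*(8*(1 - cos(x)^2)^2 + 8*cos(x)^2 - 7)*cos(x))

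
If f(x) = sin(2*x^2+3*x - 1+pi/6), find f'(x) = 4*x*cos(2*x^2 + 3*x - 1 + pi/6) + 3*cos(2*x^2 + 3*x - 1 + pi/6)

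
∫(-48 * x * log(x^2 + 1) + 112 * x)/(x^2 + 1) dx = 4*(14 - 3*log(x^2 + 1))*log(x^2 + 1) + C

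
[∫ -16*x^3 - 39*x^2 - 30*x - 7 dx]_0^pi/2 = (1 + pi/2)^3*(-2*pi - 1) + 1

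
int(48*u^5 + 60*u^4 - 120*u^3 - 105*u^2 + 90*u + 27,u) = 8*u^6 + 12*u^5 - 30*u^4 - 35*u^3 + 45*u^2 + 27*u + C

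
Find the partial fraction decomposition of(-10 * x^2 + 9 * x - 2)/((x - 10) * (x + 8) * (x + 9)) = -47/(x + 9) + 119/(3*(x + 8)) - 8/(3*(x - 10))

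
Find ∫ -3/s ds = -3*log(s) + C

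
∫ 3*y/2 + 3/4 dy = 3*y^2/4 + 3*y/4 + C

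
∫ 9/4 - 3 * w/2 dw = -3*w^2/4 + 9*w/4 + C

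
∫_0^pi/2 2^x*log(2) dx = -1 + 2^(pi/2)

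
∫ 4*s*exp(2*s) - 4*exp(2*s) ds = (2*s - 3)*exp(2*s) + C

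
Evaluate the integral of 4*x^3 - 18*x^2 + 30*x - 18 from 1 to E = -1 + (-exp(2) - 3 + 3*E)^2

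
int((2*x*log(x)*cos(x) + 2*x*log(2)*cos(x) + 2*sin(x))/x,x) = 2*log(2*x)*sin(x) + C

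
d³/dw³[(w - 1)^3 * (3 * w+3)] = 72*w - 36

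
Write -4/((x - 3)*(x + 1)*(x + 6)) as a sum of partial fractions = -4/(45*(x + 6)) + 1/(5*(x + 1)) - 1/(9*(x - 3))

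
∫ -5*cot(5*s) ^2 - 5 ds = cot(5*s) + C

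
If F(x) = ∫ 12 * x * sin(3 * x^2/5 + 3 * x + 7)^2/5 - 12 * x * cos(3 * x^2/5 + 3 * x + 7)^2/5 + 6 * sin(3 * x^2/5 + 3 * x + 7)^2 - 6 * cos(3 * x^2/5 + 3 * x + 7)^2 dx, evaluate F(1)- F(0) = -sin(106/5) + sin(14)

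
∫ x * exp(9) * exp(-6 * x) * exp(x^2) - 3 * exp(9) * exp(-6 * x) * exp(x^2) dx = exp((x - 3)^2)/2 + C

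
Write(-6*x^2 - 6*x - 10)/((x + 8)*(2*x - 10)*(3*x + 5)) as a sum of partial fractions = 15/(76*(3*x + 5)) - 173/(247*(x + 8)) - 19/(52*(x - 5))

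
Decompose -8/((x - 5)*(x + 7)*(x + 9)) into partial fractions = -2/(7*(x + 9)) + 1/(3*(x + 7)) - 1/(21*(x - 5))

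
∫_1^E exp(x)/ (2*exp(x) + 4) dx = -log(2 + E)/2 + log(2 + exp(E))/2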